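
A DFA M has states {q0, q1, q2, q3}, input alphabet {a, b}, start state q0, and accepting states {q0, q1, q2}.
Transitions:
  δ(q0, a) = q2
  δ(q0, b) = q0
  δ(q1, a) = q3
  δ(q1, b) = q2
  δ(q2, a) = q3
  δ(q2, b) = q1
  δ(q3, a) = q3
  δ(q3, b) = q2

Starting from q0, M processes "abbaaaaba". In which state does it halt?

q3

q0 --a--> q2
q2 --b--> q1
q1 --b--> q2
q2 --a--> q3
q3 --a--> q3
q3 --a--> q3
q3 --a--> q3
q3 --b--> q2
q2 --a--> q3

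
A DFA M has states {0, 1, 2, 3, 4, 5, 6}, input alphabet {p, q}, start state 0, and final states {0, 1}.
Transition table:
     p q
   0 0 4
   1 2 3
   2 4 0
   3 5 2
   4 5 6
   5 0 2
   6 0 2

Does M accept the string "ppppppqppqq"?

0 --p--> 0
0 --p--> 0
0 --p--> 0
0 --p--> 0
0 --p--> 0
0 --p--> 0
0 --q--> 4
4 --p--> 5
5 --p--> 0
0 --q--> 4
4 --q--> 6
End in state 6, which is not an accepting state.

rejected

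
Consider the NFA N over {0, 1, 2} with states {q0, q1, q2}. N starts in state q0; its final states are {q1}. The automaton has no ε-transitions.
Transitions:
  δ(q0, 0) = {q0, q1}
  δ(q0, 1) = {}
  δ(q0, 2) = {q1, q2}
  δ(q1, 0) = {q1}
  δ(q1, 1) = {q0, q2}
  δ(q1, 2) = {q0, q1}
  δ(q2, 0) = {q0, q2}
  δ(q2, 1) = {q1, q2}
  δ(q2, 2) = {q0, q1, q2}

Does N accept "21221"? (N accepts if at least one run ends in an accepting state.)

Start: {q0}
read 2: {q1, q2}
read 1: {q0, q1, q2}
read 2: {q0, q1, q2}
read 2: {q0, q1, q2}
read 1: {q0, q1, q2}
Reachable ∩ accepting = {q1} — nonempty.

accepted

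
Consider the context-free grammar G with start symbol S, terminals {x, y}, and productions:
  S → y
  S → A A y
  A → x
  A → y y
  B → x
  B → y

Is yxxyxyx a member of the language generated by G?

no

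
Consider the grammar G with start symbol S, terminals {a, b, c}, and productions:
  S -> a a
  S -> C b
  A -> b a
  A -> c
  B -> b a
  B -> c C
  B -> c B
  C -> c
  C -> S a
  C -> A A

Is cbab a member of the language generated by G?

S ⇒ Cb ⇒ Sab ⇒ Cbab ⇒ cbab

yes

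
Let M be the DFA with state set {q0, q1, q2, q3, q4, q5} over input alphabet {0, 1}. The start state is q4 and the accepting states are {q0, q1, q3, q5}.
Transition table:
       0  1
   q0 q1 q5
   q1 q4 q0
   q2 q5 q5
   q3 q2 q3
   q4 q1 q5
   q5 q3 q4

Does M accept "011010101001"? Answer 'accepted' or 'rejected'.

q4 --0--> q1
q1 --1--> q0
q0 --1--> q5
q5 --0--> q3
q3 --1--> q3
q3 --0--> q2
q2 --1--> q5
q5 --0--> q3
q3 --1--> q3
q3 --0--> q2
q2 --0--> q5
q5 --1--> q4
End in state q4, which is not an accepting state.

rejected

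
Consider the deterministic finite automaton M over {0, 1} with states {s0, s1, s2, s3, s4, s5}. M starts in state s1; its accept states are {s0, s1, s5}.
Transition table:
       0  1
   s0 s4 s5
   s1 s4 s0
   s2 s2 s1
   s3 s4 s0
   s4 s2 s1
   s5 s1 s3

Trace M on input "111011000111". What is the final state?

s1 --1--> s0
s0 --1--> s5
s5 --1--> s3
s3 --0--> s4
s4 --1--> s1
s1 --1--> s0
s0 --0--> s4
s4 --0--> s2
s2 --0--> s2
s2 --1--> s1
s1 --1--> s0
s0 --1--> s5

s5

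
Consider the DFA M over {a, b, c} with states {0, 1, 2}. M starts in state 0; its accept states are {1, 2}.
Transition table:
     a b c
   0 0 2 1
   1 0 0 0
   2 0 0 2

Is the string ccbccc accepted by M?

accepted

0 --c--> 1
1 --c--> 0
0 --b--> 2
2 --c--> 2
2 --c--> 2
2 --c--> 2
End in state 2, which is an accepting state.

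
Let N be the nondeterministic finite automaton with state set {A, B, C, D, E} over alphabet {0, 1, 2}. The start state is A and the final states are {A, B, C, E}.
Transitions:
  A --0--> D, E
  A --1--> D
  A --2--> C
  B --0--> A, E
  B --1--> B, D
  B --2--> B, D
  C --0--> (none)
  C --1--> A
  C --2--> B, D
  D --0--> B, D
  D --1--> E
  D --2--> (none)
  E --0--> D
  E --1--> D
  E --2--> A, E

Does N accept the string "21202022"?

Start: {A}
read 2: {C}
read 1: {A}
read 2: {C}
read 0: {}
The reachable set is empty and stays empty for the remaining 4 symbols.
Reachable ∩ accepting = {} — empty.

rejected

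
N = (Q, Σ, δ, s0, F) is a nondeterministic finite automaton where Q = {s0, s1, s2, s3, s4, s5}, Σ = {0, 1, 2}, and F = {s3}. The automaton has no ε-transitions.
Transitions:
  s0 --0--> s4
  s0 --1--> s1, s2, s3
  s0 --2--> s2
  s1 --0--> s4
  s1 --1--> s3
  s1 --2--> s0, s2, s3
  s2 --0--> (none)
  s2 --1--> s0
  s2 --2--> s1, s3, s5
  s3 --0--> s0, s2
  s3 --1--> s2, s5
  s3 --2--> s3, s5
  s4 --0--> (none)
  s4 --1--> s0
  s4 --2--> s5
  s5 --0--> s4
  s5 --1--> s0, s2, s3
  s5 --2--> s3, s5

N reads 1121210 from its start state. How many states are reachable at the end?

Start: {s0}
read 1: {s1, s2, s3}
read 1: {s0, s2, s3, s5}
read 2: {s1, s2, s3, s5}
read 1: {s0, s2, s3, s5}
read 2: {s1, s2, s3, s5}
read 1: {s0, s2, s3, s5}
read 0: {s0, s2, s4}
Final reachable set {s0, s2, s4} has 3 states.

3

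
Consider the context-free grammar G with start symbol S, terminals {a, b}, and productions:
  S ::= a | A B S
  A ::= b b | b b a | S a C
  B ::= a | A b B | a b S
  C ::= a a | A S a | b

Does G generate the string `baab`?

no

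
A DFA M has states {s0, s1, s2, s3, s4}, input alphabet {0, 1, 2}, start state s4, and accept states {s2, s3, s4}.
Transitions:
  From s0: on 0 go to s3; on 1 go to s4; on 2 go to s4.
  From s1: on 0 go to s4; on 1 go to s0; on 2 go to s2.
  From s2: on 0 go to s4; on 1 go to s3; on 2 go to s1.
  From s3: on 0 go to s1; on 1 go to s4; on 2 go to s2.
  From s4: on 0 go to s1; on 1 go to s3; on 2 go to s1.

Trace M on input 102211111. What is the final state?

s3

s4 --1--> s3
s3 --0--> s1
s1 --2--> s2
s2 --2--> s1
s1 --1--> s0
s0 --1--> s4
s4 --1--> s3
s3 --1--> s4
s4 --1--> s3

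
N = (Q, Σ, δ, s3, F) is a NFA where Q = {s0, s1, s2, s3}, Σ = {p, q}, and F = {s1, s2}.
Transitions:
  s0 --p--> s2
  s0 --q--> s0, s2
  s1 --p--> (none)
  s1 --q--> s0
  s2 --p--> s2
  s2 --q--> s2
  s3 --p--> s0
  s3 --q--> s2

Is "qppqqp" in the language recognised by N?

accepted

Start: {s3}
read q: {s2}
read p: {s2}
read p: {s2}
read q: {s2}
read q: {s2}
read p: {s2}
Reachable ∩ accepting = {s2} — nonempty.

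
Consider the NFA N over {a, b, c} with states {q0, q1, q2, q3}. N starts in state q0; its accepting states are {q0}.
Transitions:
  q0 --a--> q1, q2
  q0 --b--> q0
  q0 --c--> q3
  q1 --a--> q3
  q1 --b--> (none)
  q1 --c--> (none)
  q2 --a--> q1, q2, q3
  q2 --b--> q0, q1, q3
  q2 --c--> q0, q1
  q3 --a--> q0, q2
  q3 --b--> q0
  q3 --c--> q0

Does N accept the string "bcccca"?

Start: {q0}
read b: {q0}
read c: {q3}
read c: {q0}
read c: {q3}
read c: {q0}
read a: {q1, q2}
Reachable ∩ accepting = {} — empty.

rejected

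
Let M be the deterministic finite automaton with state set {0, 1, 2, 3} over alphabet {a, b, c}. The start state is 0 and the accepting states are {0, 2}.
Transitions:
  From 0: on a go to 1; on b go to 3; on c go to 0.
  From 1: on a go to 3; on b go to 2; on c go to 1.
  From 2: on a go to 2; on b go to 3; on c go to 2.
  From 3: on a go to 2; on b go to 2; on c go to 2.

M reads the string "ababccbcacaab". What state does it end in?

0 --a--> 1
1 --b--> 2
2 --a--> 2
2 --b--> 3
3 --c--> 2
2 --c--> 2
2 --b--> 3
3 --c--> 2
2 --a--> 2
2 --c--> 2
2 --a--> 2
2 --a--> 2
2 --b--> 3

3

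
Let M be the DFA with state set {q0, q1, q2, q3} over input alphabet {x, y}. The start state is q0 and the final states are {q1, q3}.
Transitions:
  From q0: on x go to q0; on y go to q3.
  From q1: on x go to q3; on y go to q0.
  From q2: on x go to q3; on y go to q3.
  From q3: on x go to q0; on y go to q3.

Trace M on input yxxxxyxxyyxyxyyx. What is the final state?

q0 --y--> q3
q3 --x--> q0
q0 --x--> q0
q0 --x--> q0
q0 --x--> q0
q0 --y--> q3
q3 --x--> q0
q0 --x--> q0
q0 --y--> q3
q3 --y--> q3
q3 --x--> q0
q0 --y--> q3
q3 --x--> q0
q0 --y--> q3
q3 --y--> q3
q3 --x--> q0

q0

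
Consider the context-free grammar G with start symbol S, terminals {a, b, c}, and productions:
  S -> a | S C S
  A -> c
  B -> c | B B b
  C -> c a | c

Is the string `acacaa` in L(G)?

yes

S ⇒ SCS ⇒ SCSCS ⇒ aCSCS ⇒ acSCS ⇒ acaCS ⇒ acacaS ⇒ acacaa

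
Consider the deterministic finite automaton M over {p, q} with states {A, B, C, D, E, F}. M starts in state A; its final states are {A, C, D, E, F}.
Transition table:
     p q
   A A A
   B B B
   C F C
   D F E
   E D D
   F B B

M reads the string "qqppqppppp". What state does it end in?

A

A --q--> A
A --q--> A
A --p--> A
A --p--> A
A --q--> A
A --p--> A
A --p--> A
A --p--> A
A --p--> A
A --p--> A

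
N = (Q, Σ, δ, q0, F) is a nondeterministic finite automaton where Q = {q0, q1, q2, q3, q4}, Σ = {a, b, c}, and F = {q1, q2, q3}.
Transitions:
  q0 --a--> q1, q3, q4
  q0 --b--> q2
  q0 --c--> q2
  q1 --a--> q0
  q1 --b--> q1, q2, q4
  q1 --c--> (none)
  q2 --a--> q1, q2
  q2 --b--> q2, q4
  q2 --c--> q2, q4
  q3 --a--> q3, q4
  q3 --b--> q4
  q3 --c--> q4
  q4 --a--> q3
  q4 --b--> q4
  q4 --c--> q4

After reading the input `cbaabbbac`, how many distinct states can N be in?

2

Start: {q0}
read c: {q2}
read b: {q2, q4}
read a: {q1, q2, q3}
read a: {q0, q1, q2, q3, q4}
read b: {q1, q2, q4}
read b: {q1, q2, q4}
read b: {q1, q2, q4}
read a: {q0, q1, q2, q3}
read c: {q2, q4}
Final reachable set {q2, q4} has 2 states.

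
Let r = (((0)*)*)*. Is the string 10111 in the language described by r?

no

10111 cannot be split into zero or more pieces each matching ((0)*)*.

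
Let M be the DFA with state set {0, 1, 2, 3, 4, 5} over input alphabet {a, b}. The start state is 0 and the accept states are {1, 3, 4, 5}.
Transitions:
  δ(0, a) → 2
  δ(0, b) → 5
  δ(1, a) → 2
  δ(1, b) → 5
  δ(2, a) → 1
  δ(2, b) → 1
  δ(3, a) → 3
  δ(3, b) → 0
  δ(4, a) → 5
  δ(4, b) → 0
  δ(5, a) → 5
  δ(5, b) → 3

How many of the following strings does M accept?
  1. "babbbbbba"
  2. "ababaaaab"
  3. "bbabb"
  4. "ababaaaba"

"babbbbbba": accepted
"ababaaaab": accepted
"bbabb": accepted
"ababaaaba": rejected

3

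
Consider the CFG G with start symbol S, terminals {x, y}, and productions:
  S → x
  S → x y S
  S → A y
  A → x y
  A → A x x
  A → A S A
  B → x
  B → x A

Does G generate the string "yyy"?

no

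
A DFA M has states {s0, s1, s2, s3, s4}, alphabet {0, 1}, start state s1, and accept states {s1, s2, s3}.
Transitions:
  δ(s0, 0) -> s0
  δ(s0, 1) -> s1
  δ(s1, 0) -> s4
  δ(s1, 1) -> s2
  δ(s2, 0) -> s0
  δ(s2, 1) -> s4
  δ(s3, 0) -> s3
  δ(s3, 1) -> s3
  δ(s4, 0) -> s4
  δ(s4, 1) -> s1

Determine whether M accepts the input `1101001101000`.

rejected

s1 --1--> s2
s2 --1--> s4
s4 --0--> s4
s4 --1--> s1
s1 --0--> s4
s4 --0--> s4
s4 --1--> s1
s1 --1--> s2
s2 --0--> s0
s0 --1--> s1
s1 --0--> s4
s4 --0--> s4
s4 --0--> s4
End in state s4, which is not an accepting state.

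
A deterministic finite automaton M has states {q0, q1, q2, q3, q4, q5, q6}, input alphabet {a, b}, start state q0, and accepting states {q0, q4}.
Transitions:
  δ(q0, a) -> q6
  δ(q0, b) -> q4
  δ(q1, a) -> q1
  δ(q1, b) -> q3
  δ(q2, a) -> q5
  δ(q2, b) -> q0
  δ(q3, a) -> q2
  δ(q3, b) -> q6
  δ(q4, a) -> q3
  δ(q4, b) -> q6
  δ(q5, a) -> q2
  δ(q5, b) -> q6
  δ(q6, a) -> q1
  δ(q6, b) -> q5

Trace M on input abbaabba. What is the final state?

q0 --a--> q6
q6 --b--> q5
q5 --b--> q6
q6 --a--> q1
q1 --a--> q1
q1 --b--> q3
q3 --b--> q6
q6 --a--> q1

q1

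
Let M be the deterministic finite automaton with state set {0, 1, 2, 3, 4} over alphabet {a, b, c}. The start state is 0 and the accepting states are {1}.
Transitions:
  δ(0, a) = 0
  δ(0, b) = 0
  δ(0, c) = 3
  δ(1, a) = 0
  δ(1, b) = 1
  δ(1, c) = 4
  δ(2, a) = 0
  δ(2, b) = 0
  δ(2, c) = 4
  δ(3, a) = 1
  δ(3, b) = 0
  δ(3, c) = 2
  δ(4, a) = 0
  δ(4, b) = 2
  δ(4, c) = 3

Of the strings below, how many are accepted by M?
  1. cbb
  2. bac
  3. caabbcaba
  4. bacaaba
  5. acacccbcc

cbb: rejected
bac: rejected
caabbcaba: rejected
bacaaba: rejected
acacccbcc: rejected

0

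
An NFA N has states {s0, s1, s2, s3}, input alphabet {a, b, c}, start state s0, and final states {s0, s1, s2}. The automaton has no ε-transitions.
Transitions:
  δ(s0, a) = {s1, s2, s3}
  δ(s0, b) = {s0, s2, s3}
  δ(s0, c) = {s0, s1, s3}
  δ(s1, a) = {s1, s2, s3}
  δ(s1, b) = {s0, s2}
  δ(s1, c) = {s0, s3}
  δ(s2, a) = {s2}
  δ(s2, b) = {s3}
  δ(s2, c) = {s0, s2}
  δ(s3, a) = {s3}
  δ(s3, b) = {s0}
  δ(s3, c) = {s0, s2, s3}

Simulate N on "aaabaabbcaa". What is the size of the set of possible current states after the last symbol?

Start: {s0}
read a: {s1, s2, s3}
read a: {s1, s2, s3}
read a: {s1, s2, s3}
read b: {s0, s2, s3}
read a: {s1, s2, s3}
read a: {s1, s2, s3}
read b: {s0, s2, s3}
read b: {s0, s2, s3}
read c: {s0, s1, s2, s3}
read a: {s1, s2, s3}
read a: {s1, s2, s3}
Final reachable set {s1, s2, s3} has 3 states.

3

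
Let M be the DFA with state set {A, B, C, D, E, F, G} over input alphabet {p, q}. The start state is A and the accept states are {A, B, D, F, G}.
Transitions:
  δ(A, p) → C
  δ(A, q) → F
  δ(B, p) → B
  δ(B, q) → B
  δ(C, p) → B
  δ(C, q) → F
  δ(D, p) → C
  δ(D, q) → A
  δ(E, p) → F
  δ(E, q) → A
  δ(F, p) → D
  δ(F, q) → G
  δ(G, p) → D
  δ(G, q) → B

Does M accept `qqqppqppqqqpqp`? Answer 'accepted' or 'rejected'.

accepted

A --q--> F
F --q--> G
G --q--> B
B --p--> B
B --p--> B
B --q--> B
B --p--> B
B --p--> B
B --q--> B
B --q--> B
B --q--> B
B --p--> B
B --q--> B
B --p--> B
End in state B, which is an accepting state.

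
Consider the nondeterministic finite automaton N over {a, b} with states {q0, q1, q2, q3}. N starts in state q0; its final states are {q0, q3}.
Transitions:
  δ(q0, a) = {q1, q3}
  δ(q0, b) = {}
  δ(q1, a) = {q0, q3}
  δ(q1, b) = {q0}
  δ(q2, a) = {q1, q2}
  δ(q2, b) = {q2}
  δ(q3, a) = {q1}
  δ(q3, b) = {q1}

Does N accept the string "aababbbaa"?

Start: {q0}
read a: {q1, q3}
read a: {q0, q1, q3}
read b: {q0, q1}
read a: {q0, q1, q3}
read b: {q0, q1}
read b: {q0}
read b: {}
The reachable set is empty and stays empty for the remaining 2 symbols.
Reachable ∩ accepting = {} — empty.

rejected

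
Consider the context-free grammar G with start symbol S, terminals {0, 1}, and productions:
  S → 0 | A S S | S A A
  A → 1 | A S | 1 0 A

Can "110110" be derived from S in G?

no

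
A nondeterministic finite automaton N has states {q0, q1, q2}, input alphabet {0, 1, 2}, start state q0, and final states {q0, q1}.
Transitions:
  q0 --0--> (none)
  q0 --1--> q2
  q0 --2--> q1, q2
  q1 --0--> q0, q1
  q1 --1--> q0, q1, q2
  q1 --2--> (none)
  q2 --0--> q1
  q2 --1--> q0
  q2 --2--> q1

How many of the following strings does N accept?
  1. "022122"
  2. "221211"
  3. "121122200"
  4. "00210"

"022122": rejected
"221211": accepted
"121122200": rejected
"00210": rejected

1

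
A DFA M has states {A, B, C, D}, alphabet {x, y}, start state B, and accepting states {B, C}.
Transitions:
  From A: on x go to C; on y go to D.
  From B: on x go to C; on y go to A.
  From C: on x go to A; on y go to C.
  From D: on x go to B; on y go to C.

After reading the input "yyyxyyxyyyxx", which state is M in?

B --y--> A
A --y--> D
D --y--> C
C --x--> A
A --y--> D
D --y--> C
C --x--> A
A --y--> D
D --y--> C
C --y--> C
C --x--> A
A --x--> C

C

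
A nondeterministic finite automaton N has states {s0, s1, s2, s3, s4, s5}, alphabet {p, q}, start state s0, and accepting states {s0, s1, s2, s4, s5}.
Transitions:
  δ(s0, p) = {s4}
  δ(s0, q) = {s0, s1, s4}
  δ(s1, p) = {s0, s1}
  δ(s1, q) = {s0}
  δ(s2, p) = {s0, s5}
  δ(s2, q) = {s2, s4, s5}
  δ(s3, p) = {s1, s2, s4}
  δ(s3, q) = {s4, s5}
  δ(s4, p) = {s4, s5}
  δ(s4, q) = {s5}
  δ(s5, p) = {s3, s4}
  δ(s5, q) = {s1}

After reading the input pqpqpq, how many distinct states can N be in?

3

Start: {s0}
read p: {s4}
read q: {s5}
read p: {s3, s4}
read q: {s4, s5}
read p: {s3, s4, s5}
read q: {s1, s4, s5}
Final reachable set {s1, s4, s5} has 3 states.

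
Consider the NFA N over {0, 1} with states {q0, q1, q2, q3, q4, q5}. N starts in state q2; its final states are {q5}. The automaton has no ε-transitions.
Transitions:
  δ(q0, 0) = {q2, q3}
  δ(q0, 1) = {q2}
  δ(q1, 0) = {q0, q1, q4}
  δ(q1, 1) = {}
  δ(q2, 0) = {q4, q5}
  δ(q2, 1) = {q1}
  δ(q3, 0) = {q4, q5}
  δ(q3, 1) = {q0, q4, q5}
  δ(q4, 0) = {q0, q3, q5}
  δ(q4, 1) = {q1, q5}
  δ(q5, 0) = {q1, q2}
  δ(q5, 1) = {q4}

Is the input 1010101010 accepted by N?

Start: {q2}
read 1: {q1}
read 0: {q0, q1, q4}
read 1: {q1, q2, q5}
read 0: {q0, q1, q2, q4, q5}
read 1: {q1, q2, q4, q5}
read 0: {q0, q1, q2, q3, q4, q5}
read 1: {q0, q1, q2, q4, q5}
read 0: {q0, q1, q2, q3, q4, q5}
read 1: {q0, q1, q2, q4, q5}
read 0: {q0, q1, q2, q3, q4, q5}
Reachable ∩ accepting = {q5} — nonempty.

accepted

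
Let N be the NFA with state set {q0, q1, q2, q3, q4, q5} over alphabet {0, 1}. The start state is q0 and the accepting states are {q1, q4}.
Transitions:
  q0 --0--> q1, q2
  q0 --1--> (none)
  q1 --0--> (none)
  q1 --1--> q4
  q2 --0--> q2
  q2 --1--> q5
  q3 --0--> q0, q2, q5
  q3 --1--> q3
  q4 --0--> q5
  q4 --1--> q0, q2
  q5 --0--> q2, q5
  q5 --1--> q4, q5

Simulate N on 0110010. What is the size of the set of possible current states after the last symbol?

2

Start: {q0}
read 0: {q1, q2}
read 1: {q4, q5}
read 1: {q0, q2, q4, q5}
read 0: {q1, q2, q5}
read 0: {q2, q5}
read 1: {q4, q5}
read 0: {q2, q5}
Final reachable set {q2, q5} has 2 states.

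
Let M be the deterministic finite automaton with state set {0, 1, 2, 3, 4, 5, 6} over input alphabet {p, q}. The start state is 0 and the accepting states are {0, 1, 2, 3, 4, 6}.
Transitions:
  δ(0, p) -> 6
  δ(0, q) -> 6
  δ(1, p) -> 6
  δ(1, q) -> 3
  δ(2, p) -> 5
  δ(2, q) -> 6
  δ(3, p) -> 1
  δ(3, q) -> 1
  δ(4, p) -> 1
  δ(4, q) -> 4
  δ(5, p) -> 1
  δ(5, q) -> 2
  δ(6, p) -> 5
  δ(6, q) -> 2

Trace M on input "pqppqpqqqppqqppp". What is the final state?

6

0 --p--> 6
6 --q--> 2
2 --p--> 5
5 --p--> 1
1 --q--> 3
3 --p--> 1
1 --q--> 3
3 --q--> 1
1 --q--> 3
3 --p--> 1
1 --p--> 6
6 --q--> 2
2 --q--> 6
6 --p--> 5
5 --p--> 1
1 --p--> 6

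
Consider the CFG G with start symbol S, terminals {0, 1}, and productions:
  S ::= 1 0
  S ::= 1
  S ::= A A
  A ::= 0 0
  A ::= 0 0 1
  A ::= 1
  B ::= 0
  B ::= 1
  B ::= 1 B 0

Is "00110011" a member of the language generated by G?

no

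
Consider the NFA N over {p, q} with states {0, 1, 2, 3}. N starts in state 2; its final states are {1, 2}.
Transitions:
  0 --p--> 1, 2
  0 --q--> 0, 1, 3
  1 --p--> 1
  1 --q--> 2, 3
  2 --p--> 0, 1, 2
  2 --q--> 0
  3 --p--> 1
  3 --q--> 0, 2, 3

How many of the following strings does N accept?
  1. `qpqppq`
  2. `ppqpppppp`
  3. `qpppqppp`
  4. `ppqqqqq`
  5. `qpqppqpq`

`qpqppq`: accepted
`ppqpppppp`: accepted
`qpppqppp`: accepted
`ppqqqqq`: accepted
`qpqppqpq`: accepted

5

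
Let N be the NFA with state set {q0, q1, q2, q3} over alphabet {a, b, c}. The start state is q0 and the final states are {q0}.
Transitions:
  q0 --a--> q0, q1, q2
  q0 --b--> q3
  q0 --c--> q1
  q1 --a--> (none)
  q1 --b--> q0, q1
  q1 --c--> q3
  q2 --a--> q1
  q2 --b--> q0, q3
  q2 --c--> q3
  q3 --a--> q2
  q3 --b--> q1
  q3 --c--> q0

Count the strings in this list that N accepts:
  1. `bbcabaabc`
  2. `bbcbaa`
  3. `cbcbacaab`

2

`bbcabaabc`: accepted
`bbcbaa`: rejected
`cbcbacaab`: accepted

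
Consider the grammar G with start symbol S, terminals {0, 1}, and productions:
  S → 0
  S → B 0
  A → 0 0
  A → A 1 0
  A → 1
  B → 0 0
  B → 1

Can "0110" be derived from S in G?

no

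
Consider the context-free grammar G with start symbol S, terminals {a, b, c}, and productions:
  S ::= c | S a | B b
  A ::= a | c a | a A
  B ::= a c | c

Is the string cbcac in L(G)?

no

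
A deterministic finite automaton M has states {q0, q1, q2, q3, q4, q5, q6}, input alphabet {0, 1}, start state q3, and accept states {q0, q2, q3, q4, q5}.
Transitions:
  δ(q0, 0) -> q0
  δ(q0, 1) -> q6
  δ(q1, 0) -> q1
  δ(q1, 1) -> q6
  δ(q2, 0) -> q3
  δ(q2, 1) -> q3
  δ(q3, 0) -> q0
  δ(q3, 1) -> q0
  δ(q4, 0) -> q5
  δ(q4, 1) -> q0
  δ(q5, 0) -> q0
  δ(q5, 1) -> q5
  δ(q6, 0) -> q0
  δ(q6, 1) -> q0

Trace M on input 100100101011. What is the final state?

q3 --1--> q0
q0 --0--> q0
q0 --0--> q0
q0 --1--> q6
q6 --0--> q0
q0 --0--> q0
q0 --1--> q6
q6 --0--> q0
q0 --1--> q6
q6 --0--> q0
q0 --1--> q6
q6 --1--> q0

q0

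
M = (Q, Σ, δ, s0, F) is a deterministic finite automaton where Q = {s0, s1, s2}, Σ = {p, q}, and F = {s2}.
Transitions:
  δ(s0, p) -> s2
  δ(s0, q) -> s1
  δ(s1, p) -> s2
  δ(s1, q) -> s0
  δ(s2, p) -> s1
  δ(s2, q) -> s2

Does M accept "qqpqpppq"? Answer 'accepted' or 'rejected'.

rejected

s0 --q--> s1
s1 --q--> s0
s0 --p--> s2
s2 --q--> s2
s2 --p--> s1
s1 --p--> s2
s2 --p--> s1
s1 --q--> s0
End in state s0, which is not an accepting state.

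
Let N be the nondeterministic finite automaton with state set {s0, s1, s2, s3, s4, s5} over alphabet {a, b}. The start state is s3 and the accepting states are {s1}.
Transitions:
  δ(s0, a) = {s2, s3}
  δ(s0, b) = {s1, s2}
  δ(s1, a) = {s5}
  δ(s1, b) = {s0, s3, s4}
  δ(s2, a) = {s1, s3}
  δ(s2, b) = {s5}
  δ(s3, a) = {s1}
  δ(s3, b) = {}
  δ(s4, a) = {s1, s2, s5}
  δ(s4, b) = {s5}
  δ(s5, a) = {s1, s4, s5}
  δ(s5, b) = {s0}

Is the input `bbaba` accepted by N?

rejected

Start: {s3}
read b: {}
The reachable set is empty and stays empty for the remaining 4 symbols.
Reachable ∩ accepting = {} — empty.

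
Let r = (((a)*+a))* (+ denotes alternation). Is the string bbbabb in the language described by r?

no

bbbabb cannot be split into zero or more pieces each matching ((a)*+a).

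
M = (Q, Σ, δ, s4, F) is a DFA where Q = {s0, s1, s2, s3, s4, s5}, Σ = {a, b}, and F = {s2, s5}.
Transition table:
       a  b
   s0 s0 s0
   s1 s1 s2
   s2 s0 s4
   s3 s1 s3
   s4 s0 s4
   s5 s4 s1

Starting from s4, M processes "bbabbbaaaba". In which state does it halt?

s4 --b--> s4
s4 --b--> s4
s4 --a--> s0
s0 --b--> s0
s0 --b--> s0
s0 --b--> s0
s0 --a--> s0
s0 --a--> s0
s0 --a--> s0
s0 --b--> s0
s0 --a--> s0

s0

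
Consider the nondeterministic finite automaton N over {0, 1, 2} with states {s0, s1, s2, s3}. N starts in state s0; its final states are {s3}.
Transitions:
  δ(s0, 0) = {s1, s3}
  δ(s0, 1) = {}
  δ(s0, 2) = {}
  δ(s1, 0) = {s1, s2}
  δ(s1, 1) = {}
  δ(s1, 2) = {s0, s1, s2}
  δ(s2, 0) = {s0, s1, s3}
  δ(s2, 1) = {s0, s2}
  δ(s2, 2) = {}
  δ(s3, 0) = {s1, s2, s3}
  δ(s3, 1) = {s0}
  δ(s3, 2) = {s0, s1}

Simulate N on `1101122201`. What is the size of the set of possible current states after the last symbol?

Start: {s0}
read 1: {}
The reachable set is empty and stays empty for the remaining 9 symbols.
Final reachable set {} has 0 states.

0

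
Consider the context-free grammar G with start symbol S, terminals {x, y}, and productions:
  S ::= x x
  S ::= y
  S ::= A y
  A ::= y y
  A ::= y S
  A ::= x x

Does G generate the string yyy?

S ⇒ Ay ⇒ yyy

yes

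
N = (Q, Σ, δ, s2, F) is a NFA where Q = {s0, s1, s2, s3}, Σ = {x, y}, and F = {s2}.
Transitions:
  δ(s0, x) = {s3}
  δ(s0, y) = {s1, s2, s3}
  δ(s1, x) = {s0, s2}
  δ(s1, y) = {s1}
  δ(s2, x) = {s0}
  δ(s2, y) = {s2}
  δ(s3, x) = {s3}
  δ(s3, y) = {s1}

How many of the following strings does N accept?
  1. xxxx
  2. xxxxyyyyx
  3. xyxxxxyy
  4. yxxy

1

xxxx: rejected
xxxxyyyyx: accepted
xyxxxxyy: rejected
yxxy: rejected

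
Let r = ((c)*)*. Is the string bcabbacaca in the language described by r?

no

bcabbacaca cannot be split into zero or more pieces each matching (c)*.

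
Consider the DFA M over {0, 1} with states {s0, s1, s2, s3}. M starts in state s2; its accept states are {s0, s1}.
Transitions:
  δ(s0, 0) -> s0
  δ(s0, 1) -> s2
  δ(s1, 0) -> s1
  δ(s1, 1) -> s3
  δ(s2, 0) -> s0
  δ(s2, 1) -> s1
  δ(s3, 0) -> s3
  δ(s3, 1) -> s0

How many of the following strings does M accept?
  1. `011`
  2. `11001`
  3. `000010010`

3

`011`: accepted
`11001`: accepted
`000010010`: accepted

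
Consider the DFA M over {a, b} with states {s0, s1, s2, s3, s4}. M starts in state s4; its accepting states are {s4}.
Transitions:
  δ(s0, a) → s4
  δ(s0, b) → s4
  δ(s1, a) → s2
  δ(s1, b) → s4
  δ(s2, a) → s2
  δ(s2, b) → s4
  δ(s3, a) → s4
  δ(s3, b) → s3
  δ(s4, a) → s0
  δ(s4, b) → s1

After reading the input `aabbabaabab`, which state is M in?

s4 --a--> s0
s0 --a--> s4
s4 --b--> s1
s1 --b--> s4
s4 --a--> s0
s0 --b--> s4
s4 --a--> s0
s0 --a--> s4
s4 --b--> s1
s1 --a--> s2
s2 --b--> s4

s4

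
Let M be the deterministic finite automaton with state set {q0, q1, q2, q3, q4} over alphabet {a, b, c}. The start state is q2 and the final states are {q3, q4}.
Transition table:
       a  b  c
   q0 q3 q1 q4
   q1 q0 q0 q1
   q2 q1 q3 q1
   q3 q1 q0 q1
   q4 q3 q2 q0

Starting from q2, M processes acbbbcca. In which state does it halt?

q2 --a--> q1
q1 --c--> q1
q1 --b--> q0
q0 --b--> q1
q1 --b--> q0
q0 --c--> q4
q4 --c--> q0
q0 --a--> q3

q3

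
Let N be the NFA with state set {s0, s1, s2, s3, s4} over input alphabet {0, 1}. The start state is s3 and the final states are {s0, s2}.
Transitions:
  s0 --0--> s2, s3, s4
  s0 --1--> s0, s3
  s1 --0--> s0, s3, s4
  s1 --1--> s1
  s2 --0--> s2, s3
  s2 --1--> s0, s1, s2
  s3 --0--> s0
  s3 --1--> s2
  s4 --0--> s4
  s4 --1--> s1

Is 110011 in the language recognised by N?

accepted

Start: {s3}
read 1: {s2}
read 1: {s0, s1, s2}
read 0: {s0, s2, s3, s4}
read 0: {s0, s2, s3, s4}
read 1: {s0, s1, s2, s3}
read 1: {s0, s1, s2, s3}
Reachable ∩ accepting = {s0, s2} — nonempty.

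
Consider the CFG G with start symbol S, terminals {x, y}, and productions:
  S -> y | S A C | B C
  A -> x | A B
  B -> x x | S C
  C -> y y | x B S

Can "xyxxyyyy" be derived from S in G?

no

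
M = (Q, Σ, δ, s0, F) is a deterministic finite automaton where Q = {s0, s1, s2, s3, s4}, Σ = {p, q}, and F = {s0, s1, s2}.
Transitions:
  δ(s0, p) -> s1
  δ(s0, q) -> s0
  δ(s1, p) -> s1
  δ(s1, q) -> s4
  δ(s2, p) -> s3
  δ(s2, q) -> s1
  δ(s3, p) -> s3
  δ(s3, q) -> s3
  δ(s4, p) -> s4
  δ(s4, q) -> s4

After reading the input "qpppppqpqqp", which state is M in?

s4

s0 --q--> s0
s0 --p--> s1
s1 --p--> s1
s1 --p--> s1
s1 --p--> s1
s1 --p--> s1
s1 --q--> s4
s4 --p--> s4
s4 --q--> s4
s4 --q--> s4
s4 --p--> s4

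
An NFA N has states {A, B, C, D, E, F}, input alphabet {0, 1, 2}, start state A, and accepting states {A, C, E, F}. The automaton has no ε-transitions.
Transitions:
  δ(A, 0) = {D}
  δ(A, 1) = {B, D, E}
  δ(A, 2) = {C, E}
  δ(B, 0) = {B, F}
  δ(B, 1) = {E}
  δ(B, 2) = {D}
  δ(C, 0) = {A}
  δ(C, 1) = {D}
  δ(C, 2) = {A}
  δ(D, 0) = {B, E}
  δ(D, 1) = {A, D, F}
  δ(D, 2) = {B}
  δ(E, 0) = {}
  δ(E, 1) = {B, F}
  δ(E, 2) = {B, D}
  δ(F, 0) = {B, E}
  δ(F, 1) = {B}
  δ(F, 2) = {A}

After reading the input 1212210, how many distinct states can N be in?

Start: {A}
read 1: {B, D, E}
read 2: {B, D}
read 1: {A, D, E, F}
read 2: {A, B, C, D, E}
read 2: {A, B, C, D, E}
read 1: {A, B, D, E, F}
read 0: {B, D, E, F}
Final reachable set {B, D, E, F} has 4 states.

4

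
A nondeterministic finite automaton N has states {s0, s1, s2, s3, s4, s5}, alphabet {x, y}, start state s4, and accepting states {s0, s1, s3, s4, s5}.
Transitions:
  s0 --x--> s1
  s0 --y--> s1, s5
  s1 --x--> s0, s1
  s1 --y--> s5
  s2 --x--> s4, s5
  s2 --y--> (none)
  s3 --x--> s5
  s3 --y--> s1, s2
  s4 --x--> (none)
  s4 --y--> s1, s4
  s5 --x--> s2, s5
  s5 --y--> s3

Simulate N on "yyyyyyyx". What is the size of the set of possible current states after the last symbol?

5

Start: {s4}
read y: {s1, s4}
read y: {s1, s4, s5}
read y: {s1, s3, s4, s5}
read y: {s1, s2, s3, s4, s5}
read y: {s1, s2, s3, s4, s5}
read y: {s1, s2, s3, s4, s5}
read y: {s1, s2, s3, s4, s5}
read x: {s0, s1, s2, s4, s5}
Final reachable set {s0, s1, s2, s4, s5} has 5 states.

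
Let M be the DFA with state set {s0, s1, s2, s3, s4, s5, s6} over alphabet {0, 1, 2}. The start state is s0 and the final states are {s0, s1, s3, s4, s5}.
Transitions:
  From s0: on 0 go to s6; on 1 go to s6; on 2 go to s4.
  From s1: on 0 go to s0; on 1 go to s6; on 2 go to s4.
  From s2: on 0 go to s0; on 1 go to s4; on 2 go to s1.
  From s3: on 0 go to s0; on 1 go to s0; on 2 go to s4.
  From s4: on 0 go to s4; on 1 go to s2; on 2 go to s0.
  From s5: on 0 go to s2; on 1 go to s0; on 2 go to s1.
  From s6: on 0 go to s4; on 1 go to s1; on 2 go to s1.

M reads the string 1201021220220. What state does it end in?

s0 --1--> s6
s6 --2--> s1
s1 --0--> s0
s0 --1--> s6
s6 --0--> s4
s4 --2--> s0
s0 --1--> s6
s6 --2--> s1
s1 --2--> s4
s4 --0--> s4
s4 --2--> s0
s0 --2--> s4
s4 --0--> s4

s4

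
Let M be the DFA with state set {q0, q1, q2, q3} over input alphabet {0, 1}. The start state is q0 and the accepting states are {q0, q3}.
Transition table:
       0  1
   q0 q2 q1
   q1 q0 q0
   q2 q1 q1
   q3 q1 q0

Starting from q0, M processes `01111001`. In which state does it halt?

q0

q0 --0--> q2
q2 --1--> q1
q1 --1--> q0
q0 --1--> q1
q1 --1--> q0
q0 --0--> q2
q2 --0--> q1
q1 --1--> q0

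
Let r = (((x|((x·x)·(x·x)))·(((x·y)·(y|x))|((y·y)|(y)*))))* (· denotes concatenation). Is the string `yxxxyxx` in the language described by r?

no

yxxxyxx cannot be split into zero or more pieces each matching ((x|((x·x)·(x·x)))·(((x·y)·(y|x))|((y·y)|(y)*))).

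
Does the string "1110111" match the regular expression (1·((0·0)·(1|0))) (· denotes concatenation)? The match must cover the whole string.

no

No split of 1110111 into u·v has 1 matching u and ((0·0)·(1|0)) matching v.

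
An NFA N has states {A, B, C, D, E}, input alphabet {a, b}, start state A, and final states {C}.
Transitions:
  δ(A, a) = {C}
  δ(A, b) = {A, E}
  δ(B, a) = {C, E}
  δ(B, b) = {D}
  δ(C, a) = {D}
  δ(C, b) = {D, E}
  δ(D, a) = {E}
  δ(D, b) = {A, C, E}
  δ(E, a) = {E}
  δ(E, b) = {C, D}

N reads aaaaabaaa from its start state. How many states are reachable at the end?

1

Start: {A}
read a: {C}
read a: {D}
read a: {E}
read a: {E}
read a: {E}
read b: {C, D}
read a: {D, E}
read a: {E}
read a: {E}
Final reachable set {E} has 1 state.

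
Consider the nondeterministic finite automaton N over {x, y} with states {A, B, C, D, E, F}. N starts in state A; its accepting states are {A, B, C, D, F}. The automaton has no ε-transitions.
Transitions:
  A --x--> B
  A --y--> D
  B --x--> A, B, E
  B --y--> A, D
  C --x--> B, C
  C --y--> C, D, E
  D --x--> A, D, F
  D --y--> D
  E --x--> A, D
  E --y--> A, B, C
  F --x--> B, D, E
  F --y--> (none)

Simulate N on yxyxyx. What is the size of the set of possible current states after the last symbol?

Start: {A}
read y: {D}
read x: {A, D, F}
read y: {D}
read x: {A, D, F}
read y: {D}
read x: {A, D, F}
Final reachable set {A, D, F} has 3 states.

3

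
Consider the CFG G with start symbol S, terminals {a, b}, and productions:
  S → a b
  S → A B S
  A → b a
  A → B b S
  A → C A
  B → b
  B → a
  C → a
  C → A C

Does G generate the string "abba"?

no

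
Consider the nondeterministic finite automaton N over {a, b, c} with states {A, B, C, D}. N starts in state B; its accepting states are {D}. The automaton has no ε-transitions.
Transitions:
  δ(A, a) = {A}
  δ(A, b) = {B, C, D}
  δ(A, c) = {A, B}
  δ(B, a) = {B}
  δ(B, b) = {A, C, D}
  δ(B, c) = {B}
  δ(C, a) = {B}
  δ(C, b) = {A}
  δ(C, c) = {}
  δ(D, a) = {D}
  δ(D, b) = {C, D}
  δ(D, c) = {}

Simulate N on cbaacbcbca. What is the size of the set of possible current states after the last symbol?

Start: {B}
read c: {B}
read b: {A, C, D}
read a: {A, B, D}
read a: {A, B, D}
read c: {A, B}
read b: {A, B, C, D}
read c: {A, B}
read b: {A, B, C, D}
read c: {A, B}
read a: {A, B}
Final reachable set {A, B} has 2 states.

2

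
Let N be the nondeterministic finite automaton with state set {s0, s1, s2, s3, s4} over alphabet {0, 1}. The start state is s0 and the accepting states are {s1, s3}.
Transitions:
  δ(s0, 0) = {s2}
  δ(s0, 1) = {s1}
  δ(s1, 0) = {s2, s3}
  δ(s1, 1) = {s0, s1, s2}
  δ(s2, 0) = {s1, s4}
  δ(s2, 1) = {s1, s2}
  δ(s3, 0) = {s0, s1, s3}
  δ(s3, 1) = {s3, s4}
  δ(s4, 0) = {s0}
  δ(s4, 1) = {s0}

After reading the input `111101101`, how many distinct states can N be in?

Start: {s0}
read 1: {s1}
read 1: {s0, s1, s2}
read 1: {s0, s1, s2}
read 1: {s0, s1, s2}
read 0: {s1, s2, s3, s4}
read 1: {s0, s1, s2, s3, s4}
read 1: {s0, s1, s2, s3, s4}
read 0: {s0, s1, s2, s3, s4}
read 1: {s0, s1, s2, s3, s4}
Final reachable set {s0, s1, s2, s3, s4} has 5 states.

5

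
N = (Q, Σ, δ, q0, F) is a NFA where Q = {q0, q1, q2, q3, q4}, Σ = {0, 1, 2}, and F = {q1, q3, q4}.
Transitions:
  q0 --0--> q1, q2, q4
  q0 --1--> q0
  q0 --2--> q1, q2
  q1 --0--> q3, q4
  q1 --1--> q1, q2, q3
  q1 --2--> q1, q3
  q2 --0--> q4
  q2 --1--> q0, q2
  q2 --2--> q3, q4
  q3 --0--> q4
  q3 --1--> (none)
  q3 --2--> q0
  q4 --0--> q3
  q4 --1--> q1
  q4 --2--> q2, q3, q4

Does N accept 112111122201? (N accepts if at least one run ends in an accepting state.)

Start: {q0}
read 1: {q0}
read 1: {q0}
read 2: {q1, q2}
read 1: {q0, q1, q2, q3}
read 1: {q0, q1, q2, q3}
read 1: {q0, q1, q2, q3}
read 1: {q0, q1, q2, q3}
read 2: {q0, q1, q2, q3, q4}
read 2: {q0, q1, q2, q3, q4}
read 2: {q0, q1, q2, q3, q4}
read 0: {q1, q2, q3, q4}
read 1: {q0, q1, q2, q3}
Reachable ∩ accepting = {q1, q3} — nonempty.

accepted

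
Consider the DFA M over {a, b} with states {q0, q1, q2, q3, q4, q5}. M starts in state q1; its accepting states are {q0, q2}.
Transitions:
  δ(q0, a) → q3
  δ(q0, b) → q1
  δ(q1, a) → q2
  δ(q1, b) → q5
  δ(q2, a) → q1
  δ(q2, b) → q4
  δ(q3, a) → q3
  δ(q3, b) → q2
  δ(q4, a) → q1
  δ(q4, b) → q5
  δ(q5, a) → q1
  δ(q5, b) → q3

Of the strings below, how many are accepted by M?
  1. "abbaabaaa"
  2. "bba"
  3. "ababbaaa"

0

"abbaabaaa": rejected
"bba": rejected
"ababbaaa": rejected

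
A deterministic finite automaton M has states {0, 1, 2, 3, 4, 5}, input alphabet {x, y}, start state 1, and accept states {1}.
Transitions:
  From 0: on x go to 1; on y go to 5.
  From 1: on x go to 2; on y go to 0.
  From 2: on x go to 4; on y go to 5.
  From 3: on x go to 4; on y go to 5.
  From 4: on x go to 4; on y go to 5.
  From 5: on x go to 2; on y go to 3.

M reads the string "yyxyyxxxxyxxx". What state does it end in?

4

1 --y--> 0
0 --y--> 5
5 --x--> 2
2 --y--> 5
5 --y--> 3
3 --x--> 4
4 --x--> 4
4 --x--> 4
4 --x--> 4
4 --y--> 5
5 --x--> 2
2 --x--> 4
4 --x--> 4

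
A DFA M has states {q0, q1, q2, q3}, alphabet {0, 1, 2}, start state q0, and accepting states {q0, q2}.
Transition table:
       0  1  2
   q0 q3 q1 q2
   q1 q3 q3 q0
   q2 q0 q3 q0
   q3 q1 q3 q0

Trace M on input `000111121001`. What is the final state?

q0 --0--> q3
q3 --0--> q1
q1 --0--> q3
q3 --1--> q3
q3 --1--> q3
q3 --1--> q3
q3 --1--> q3
q3 --2--> q0
q0 --1--> q1
q1 --0--> q3
q3 --0--> q1
q1 --1--> q3

q3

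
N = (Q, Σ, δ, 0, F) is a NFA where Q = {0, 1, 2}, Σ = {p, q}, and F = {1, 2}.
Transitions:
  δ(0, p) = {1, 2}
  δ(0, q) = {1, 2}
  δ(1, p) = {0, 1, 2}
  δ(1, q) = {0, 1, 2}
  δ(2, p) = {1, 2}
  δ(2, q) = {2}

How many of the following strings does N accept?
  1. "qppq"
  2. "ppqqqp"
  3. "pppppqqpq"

3

"qppq": accepted
"ppqqqp": accepted
"pppppqqpq": accepted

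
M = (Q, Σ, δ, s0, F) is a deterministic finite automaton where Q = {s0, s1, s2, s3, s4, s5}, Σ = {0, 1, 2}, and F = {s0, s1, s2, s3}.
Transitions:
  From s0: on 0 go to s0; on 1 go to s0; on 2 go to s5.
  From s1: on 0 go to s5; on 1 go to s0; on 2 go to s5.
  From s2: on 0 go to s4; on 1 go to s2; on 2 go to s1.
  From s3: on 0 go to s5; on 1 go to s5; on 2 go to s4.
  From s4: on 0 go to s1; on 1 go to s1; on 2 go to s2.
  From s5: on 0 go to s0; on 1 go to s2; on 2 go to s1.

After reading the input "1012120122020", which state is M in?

s0

s0 --1--> s0
s0 --0--> s0
s0 --1--> s0
s0 --2--> s5
s5 --1--> s2
s2 --2--> s1
s1 --0--> s5
s5 --1--> s2
s2 --2--> s1
s1 --2--> s5
s5 --0--> s0
s0 --2--> s5
s5 --0--> s0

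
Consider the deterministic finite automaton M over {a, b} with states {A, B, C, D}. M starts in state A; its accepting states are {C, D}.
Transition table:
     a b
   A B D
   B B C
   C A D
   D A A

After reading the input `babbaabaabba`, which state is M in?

A

A --b--> D
D --a--> A
A --b--> D
D --b--> A
A --a--> B
B --a--> B
B --b--> C
C --a--> A
A --a--> B
B --b--> C
C --b--> D
D --a--> A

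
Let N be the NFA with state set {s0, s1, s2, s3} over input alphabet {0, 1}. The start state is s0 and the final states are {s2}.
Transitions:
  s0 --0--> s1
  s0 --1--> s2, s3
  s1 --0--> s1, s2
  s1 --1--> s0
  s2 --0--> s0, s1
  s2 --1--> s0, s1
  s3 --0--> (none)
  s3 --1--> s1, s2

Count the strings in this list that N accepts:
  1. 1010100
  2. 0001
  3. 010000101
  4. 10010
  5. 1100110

1010100: accepted
0001: accepted
010000101: accepted
10010: accepted
1100110: accepted

5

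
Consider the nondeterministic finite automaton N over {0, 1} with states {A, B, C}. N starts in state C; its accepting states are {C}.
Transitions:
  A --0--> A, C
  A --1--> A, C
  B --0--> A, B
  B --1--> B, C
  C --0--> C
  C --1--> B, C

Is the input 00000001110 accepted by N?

Start: {C}
read 0: {C}
read 0: {C}
read 0: {C}
read 0: {C}
read 0: {C}
read 0: {C}
read 0: {C}
read 1: {B, C}
read 1: {B, C}
read 1: {B, C}
read 0: {A, B, C}
Reachable ∩ accepting = {C} — nonempty.

accepted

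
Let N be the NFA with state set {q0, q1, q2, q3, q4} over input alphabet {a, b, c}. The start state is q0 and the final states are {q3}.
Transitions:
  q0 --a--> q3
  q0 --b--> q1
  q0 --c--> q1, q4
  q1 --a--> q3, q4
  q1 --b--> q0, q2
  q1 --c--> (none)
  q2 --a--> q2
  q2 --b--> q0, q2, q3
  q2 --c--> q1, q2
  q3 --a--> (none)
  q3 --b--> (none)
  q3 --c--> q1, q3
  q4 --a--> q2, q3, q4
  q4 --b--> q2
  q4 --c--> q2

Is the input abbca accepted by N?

Start: {q0}
read a: {q3}
read b: {}
The reachable set is empty and stays empty for the remaining 3 symbols.
Reachable ∩ accepting = {} — empty.

rejected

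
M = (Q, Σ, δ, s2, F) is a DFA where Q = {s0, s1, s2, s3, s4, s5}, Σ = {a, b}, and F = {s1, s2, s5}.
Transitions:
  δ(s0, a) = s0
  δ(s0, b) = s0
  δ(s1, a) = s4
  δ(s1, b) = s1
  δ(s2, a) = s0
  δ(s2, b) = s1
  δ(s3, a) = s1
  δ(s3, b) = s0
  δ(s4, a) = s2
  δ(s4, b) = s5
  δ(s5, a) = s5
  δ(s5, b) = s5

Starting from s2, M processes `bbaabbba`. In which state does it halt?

s2 --b--> s1
s1 --b--> s1
s1 --a--> s4
s4 --a--> s2
s2 --b--> s1
s1 --b--> s1
s1 --b--> s1
s1 --a--> s4

s4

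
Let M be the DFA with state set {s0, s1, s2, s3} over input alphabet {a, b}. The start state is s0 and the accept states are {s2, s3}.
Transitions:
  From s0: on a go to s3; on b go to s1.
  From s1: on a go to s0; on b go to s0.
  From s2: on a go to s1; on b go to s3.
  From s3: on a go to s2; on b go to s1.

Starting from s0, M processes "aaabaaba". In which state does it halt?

s0 --a--> s3
s3 --a--> s2
s2 --a--> s1
s1 --b--> s0
s0 --a--> s3
s3 --a--> s2
s2 --b--> s3
s3 --a--> s2

s2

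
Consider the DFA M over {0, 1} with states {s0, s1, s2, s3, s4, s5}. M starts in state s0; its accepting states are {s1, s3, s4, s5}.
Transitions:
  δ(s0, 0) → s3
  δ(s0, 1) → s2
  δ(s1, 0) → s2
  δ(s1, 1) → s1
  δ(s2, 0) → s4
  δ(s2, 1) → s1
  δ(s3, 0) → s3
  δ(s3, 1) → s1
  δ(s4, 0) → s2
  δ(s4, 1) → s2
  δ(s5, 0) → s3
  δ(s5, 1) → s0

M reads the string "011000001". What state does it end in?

s1

s0 --0--> s3
s3 --1--> s1
s1 --1--> s1
s1 --0--> s2
s2 --0--> s4
s4 --0--> s2
s2 --0--> s4
s4 --0--> s2
s2 --1--> s1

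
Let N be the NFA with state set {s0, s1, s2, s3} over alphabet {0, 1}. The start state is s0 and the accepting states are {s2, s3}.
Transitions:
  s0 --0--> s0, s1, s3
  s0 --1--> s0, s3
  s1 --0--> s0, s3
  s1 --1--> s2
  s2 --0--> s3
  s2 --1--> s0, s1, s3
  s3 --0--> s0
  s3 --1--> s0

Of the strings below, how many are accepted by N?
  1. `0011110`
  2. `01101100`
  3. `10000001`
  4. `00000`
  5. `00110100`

`0011110`: accepted
`01101100`: accepted
`10000001`: accepted
`00000`: accepted
`00110100`: accepted

5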